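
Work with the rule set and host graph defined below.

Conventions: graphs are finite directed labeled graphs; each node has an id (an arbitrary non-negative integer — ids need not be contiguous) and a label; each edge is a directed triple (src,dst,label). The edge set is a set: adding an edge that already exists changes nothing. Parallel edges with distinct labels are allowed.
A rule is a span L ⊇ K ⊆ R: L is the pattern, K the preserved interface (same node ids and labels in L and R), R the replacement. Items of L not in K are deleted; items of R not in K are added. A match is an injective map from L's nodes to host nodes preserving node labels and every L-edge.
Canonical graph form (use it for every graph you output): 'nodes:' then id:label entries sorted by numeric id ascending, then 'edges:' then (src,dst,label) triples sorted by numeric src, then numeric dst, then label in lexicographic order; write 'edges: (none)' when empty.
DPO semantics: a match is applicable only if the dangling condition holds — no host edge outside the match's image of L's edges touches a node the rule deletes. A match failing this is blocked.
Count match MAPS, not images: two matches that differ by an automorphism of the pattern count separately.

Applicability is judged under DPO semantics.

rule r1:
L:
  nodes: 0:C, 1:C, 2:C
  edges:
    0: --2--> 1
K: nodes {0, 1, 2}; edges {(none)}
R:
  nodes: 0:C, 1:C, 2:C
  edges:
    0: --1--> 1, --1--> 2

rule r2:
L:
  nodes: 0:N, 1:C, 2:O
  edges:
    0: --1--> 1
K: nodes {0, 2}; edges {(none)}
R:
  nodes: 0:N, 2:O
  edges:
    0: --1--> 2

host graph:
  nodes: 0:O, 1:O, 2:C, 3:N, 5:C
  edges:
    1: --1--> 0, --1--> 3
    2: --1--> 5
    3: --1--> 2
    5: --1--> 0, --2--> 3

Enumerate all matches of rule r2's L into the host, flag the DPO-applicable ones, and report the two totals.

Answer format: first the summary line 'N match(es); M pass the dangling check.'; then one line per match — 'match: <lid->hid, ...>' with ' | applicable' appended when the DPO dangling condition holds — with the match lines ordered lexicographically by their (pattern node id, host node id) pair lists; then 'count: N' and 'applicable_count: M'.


2 match(es); 0 pass the dangling check.
match: 0->3, 1->2, 2->0
match: 0->3, 1->2, 2->1
count: 2
applicable_count: 0


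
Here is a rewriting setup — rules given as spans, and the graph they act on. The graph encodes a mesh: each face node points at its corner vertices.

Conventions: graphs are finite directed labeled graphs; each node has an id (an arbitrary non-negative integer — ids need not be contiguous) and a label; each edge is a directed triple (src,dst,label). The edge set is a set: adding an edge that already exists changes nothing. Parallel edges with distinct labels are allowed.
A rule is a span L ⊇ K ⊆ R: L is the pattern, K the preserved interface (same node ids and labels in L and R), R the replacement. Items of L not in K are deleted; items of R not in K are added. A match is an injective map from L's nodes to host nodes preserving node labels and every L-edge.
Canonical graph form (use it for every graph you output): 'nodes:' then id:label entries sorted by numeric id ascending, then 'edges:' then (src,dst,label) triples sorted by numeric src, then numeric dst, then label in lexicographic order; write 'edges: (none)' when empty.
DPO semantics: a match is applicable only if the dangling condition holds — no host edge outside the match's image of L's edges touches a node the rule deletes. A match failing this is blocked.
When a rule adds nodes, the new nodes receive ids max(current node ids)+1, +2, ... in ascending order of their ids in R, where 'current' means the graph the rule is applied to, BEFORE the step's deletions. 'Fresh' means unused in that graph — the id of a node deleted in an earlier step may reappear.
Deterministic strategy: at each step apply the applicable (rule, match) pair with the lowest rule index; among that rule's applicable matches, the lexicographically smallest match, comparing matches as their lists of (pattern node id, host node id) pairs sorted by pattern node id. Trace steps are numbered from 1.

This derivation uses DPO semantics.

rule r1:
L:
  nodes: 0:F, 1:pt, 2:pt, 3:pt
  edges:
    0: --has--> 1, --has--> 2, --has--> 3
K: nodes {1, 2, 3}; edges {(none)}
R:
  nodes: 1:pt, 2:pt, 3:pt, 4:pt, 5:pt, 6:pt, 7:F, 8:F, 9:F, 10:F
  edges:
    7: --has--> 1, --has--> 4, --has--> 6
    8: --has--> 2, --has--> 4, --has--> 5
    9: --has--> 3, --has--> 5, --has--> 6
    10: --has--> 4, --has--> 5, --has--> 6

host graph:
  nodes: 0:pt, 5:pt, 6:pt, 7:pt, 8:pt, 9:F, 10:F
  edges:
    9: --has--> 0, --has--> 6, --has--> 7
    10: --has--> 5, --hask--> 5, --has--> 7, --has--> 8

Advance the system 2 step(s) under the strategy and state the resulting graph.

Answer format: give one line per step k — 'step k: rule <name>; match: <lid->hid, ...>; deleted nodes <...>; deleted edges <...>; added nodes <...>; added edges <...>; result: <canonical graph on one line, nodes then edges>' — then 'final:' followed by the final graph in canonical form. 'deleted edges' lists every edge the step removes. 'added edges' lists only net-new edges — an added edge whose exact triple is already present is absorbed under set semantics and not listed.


step 1: rule r1; match: 0->9, 1->0, 2->6, 3->7; deleted nodes 9; deleted edges (9,0,has); (9,6,has); (9,7,has); added nodes 11, 12, 13, 14, 15, 16, 17; added edges (14,0,has); (14,11,has); (14,13,has); (15,6,has); (15,11,has); (15,12,has); (16,7,has); (16,12,has); (16,13,has); (17,11,has); (17,12,has); (17,13,has); result: nodes: 0:pt, 5:pt, 6:pt, 7:pt, 8:pt, 10:F, 11:pt, 12:pt, 13:pt, 14:F, 15:F, 16:F, 17:F edges: (10,5,has); (10,5,hask); (10,7,has); (10,8,has); (14,0,has); (14,11,has); (14,13,has); (15,6,has); (15,11,has); (15,12,has); (16,7,has); (16,12,has); (16,13,has); (17,11,has); (17,12,has); (17,13,has)
step 2: rule r1; match: 0->14, 1->0, 2->11, 3->13; deleted nodes 14; deleted edges (14,0,has); (14,11,has); (14,13,has); added nodes 18, 19, 20, 21, 22, 23, 24; added edges (21,0,has); (21,18,has); (21,20,has); (22,11,has); (22,18,has); (22,19,has); (23,13,has); (23,19,has); (23,20,has); (24,18,has); (24,19,has); (24,20,has); result: nodes: 0:pt, 5:pt, 6:pt, 7:pt, 8:pt, 10:F, 11:pt, 12:pt, 13:pt, 15:F, 16:F, 17:F, 18:pt, 19:pt, 20:pt, 21:F, 22:F, 23:F, 24:F edges: (10,5,has); (10,5,hask); (10,7,has); (10,8,has); (15,6,has); (15,11,has); (15,12,has); (16,7,has); (16,12,has); (16,13,has); (17,11,has); (17,12,has); (17,13,has); (21,0,has); (21,18,has); (21,20,has); (22,11,has); (22,18,has); (22,19,has); (23,13,has); (23,19,has); (23,20,has); (24,18,has); (24,19,has); (24,20,has)
final:
nodes: 0:pt, 5:pt, 6:pt, 7:pt, 8:pt, 10:F, 11:pt, 12:pt, 13:pt, 15:F, 16:F, 17:F, 18:pt, 19:pt, 20:pt, 21:F, 22:F, 23:F, 24:F
edges: (10,5,has); (10,5,hask); (10,7,has); (10,8,has); (15,6,has); (15,11,has); (15,12,has); (16,7,has); (16,12,has); (16,13,has); (17,11,has); (17,12,has); (17,13,has); (21,0,has); (21,18,has); (21,20,has); (22,11,has); (22,18,has); (22,19,has); (23,13,has); (23,19,has); (23,20,has); (24,18,has); (24,19,has); (24,20,has)


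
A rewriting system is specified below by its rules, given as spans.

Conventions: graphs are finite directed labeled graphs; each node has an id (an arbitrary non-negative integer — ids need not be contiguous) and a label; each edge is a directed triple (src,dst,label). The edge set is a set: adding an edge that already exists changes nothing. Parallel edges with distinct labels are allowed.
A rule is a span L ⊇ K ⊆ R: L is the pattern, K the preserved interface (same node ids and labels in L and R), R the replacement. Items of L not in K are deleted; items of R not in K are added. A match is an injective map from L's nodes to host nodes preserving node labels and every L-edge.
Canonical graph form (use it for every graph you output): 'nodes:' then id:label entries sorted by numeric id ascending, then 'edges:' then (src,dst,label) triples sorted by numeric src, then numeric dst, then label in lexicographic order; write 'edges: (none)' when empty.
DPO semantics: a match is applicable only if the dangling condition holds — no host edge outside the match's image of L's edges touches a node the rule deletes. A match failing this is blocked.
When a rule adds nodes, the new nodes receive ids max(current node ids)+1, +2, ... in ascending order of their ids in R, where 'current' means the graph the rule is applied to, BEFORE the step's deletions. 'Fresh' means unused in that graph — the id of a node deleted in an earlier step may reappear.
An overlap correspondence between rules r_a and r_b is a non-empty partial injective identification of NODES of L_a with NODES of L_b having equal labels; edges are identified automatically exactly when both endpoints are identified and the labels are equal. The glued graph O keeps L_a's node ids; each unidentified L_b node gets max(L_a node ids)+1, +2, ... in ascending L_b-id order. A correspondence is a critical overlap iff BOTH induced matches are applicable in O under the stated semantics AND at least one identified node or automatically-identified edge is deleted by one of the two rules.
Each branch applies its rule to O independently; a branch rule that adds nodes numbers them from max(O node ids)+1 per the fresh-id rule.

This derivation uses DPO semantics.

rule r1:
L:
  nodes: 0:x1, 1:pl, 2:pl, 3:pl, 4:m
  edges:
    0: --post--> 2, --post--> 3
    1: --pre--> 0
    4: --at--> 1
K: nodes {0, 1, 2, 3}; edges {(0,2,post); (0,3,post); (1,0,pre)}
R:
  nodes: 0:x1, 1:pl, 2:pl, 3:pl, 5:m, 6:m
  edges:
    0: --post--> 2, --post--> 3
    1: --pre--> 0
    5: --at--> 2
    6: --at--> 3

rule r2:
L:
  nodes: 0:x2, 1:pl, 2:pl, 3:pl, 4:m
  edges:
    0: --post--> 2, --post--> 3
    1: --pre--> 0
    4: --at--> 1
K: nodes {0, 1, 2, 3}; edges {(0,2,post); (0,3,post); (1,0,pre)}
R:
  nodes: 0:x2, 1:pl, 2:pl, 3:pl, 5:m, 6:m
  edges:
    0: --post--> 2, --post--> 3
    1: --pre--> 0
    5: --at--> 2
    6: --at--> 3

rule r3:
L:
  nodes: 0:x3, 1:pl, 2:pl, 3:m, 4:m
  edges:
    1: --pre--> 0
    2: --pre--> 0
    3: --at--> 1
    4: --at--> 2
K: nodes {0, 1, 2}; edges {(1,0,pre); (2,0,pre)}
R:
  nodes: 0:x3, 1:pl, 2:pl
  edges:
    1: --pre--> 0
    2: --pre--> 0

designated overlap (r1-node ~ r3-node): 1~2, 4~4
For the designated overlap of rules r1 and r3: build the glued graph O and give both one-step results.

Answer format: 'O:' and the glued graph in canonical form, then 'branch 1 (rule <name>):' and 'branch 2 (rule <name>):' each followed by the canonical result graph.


O:
nodes: 0:x1, 1:pl, 2:pl, 3:pl, 4:m, 5:x3, 6:pl, 7:m
edges: (0,2,post); (0,3,post); (1,0,pre); (1,5,pre); (4,1,at); (6,5,pre); (7,6,at)
branch 1 (rule r1):
nodes: 0:x1, 1:pl, 2:pl, 3:pl, 5:x3, 6:pl, 7:m, 8:m, 9:m
edges: (0,2,post); (0,3,post); (1,0,pre); (1,5,pre); (6,5,pre); (7,6,at); (8,2,at); (9,3,at)
branch 2 (rule r3):
nodes: 0:x1, 1:pl, 2:pl, 3:pl, 5:x3, 6:pl
edges: (0,2,post); (0,3,post); (1,0,pre); (1,5,pre); (6,5,pre)


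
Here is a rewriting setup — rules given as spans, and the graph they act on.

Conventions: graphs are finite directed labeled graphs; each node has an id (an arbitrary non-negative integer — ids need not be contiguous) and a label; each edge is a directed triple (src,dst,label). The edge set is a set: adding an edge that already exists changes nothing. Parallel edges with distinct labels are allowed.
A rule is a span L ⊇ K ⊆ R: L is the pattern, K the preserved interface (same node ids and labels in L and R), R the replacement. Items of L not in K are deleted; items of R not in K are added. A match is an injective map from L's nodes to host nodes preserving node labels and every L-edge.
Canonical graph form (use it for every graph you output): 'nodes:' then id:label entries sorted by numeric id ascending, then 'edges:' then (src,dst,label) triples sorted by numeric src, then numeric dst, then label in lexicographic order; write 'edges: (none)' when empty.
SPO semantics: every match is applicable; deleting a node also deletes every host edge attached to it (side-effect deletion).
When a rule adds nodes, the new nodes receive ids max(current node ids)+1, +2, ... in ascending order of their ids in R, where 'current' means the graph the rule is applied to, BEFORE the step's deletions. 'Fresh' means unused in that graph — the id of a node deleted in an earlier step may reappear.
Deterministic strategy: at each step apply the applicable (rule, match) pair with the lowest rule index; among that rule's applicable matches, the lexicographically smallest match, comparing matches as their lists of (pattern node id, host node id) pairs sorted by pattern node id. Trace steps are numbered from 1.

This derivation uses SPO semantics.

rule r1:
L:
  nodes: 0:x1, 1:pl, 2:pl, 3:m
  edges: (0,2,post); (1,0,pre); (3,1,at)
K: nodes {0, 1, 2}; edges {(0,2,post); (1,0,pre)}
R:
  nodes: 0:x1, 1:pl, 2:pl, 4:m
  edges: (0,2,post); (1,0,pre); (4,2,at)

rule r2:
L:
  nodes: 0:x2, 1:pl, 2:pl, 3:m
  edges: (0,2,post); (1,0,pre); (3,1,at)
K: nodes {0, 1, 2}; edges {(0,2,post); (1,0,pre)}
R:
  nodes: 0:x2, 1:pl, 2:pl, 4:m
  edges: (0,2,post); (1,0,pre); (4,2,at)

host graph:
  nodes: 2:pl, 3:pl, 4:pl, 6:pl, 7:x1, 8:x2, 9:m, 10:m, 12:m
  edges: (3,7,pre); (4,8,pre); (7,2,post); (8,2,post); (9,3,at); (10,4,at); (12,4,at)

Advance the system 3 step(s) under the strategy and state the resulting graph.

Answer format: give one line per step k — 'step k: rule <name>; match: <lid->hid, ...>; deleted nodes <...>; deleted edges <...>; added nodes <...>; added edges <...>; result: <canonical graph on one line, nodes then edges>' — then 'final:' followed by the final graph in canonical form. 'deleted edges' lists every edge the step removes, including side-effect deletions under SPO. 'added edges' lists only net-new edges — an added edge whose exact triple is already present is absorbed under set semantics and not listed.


step 1: rule r1; match: 0->7, 1->3, 2->2, 3->9; deleted nodes 9; deleted edges (9,3,at); added nodes 13; added edges (13,2,at); result: nodes: 2:pl, 3:pl, 4:pl, 6:pl, 7:x1, 8:x2, 10:m, 12:m, 13:m edges: (3,7,pre); (4,8,pre); (7,2,post); (8,2,post); (10,4,at); (12,4,at); (13,2,at)
step 2: rule r2; match: 0->8, 1->4, 2->2, 3->10; deleted nodes 10; deleted edges (10,4,at); added nodes 14; added edges (14,2,at); result: nodes: 2:pl, 3:pl, 4:pl, 6:pl, 7:x1, 8:x2, 12:m, 13:m, 14:m edges: (3,7,pre); (4,8,pre); (7,2,post); (8,2,post); (12,4,at); (13,2,at); (14,2,at)
step 3: rule r2; match: 0->8, 1->4, 2->2, 3->12; deleted nodes 12; deleted edges (12,4,at); added nodes 15; added edges (15,2,at); result: nodes: 2:pl, 3:pl, 4:pl, 6:pl, 7:x1, 8:x2, 13:m, 14:m, 15:m edges: (3,7,pre); (4,8,pre); (7,2,post); (8,2,post); (13,2,at); (14,2,at); (15,2,at)
final:
nodes: 2:pl, 3:pl, 4:pl, 6:pl, 7:x1, 8:x2, 13:m, 14:m, 15:m
edges: (3,7,pre); (4,8,pre); (7,2,post); (8,2,post); (13,2,at); (14,2,at); (15,2,at)


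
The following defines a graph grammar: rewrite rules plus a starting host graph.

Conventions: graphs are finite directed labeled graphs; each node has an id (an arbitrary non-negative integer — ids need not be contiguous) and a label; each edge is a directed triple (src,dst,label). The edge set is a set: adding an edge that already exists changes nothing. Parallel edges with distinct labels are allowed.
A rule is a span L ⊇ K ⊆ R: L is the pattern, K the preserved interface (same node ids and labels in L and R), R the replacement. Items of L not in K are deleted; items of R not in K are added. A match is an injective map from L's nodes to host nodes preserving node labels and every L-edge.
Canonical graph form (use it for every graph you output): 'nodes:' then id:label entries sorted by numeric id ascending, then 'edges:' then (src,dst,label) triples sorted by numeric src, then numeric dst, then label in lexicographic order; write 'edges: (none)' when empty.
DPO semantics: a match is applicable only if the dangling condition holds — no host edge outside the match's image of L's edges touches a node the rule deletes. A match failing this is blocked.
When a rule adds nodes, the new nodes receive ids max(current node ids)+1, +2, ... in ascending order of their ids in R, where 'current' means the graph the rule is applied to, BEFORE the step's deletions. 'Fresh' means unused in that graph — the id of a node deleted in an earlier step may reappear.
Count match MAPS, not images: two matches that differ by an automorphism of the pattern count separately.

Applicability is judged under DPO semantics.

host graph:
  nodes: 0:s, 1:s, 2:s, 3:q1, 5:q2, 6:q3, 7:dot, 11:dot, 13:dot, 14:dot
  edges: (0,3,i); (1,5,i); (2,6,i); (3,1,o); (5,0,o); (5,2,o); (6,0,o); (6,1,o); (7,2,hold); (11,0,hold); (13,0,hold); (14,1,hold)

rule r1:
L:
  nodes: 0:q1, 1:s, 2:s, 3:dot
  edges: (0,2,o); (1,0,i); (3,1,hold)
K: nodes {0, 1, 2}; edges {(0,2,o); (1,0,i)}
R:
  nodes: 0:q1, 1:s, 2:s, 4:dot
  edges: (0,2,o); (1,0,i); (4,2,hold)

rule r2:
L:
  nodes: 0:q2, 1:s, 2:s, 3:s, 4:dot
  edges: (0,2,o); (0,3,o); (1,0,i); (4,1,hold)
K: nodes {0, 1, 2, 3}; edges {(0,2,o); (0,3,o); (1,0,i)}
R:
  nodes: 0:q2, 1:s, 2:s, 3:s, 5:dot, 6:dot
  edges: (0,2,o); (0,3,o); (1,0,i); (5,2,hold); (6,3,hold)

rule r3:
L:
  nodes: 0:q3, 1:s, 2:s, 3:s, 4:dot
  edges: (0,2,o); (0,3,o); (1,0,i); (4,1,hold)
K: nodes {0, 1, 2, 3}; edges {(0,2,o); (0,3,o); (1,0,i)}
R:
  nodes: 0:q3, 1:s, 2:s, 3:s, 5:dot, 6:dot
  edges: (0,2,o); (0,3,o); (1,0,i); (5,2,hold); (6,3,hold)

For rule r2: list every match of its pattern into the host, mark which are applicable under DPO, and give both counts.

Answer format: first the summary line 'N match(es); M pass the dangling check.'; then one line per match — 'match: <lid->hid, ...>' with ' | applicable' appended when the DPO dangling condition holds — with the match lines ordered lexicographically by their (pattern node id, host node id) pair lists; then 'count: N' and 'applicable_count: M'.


2 match(es); 2 pass the dangling check.
match: 0->5, 1->1, 2->0, 3->2, 4->14 | applicable
match: 0->5, 1->1, 2->2, 3->0, 4->14 | applicable
count: 2
applicable_count: 2


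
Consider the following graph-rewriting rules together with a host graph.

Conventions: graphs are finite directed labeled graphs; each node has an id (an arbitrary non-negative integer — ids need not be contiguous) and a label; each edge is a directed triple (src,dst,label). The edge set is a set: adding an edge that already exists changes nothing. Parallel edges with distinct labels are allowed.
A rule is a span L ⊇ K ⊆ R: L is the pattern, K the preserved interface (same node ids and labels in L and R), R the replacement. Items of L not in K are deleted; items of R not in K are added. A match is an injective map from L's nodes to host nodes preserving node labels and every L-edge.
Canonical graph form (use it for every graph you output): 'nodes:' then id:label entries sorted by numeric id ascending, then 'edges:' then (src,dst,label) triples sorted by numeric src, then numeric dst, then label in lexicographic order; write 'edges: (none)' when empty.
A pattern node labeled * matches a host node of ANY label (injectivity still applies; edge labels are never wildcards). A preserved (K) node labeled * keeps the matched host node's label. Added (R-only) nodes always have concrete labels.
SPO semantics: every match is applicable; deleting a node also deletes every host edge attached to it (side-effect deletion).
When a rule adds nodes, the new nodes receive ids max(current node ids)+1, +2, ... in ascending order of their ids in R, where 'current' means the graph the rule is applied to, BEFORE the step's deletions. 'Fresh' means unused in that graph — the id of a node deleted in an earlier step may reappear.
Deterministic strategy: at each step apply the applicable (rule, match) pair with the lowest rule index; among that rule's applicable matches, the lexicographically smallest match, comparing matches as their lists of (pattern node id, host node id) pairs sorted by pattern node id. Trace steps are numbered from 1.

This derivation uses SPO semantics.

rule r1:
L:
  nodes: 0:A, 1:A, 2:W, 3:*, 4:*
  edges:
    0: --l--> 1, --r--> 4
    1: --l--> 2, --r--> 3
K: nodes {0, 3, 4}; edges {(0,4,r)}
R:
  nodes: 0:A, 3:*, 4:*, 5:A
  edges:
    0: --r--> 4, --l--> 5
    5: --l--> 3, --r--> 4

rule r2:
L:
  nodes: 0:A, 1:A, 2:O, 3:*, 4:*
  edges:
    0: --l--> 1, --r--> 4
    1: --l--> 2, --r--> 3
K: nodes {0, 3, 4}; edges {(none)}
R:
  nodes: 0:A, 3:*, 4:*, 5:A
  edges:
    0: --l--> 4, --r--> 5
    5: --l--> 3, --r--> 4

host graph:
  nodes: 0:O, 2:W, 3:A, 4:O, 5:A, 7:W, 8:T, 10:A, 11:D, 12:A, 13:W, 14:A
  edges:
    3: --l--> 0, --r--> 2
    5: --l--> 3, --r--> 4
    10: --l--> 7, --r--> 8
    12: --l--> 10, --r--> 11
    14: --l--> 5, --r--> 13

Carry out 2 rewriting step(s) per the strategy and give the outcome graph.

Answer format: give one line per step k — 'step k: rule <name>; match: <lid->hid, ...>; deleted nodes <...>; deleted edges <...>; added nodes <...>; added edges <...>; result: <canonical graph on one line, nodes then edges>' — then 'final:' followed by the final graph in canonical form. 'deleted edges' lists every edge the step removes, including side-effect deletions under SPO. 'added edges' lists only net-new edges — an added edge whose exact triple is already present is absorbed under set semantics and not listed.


step 1: rule r1; match: 0->12, 1->10, 2->7, 3->8, 4->11; deleted nodes 7, 10; deleted edges (10,7,l); (10,8,r); (12,10,l); added nodes 15; added edges (12,15,l); (15,8,l); (15,11,r); result: nodes: 0:O, 2:W, 3:A, 4:O, 5:A, 8:T, 11:D, 12:A, 13:W, 14:A, 15:A edges: (3,0,l); (3,2,r); (5,3,l); (5,4,r); (12,11,r); (12,15,l); (14,5,l); (14,13,r); (15,8,l); (15,11,r)
step 2: rule r2; match: 0->5, 1->3, 2->0, 3->2, 4->4; deleted nodes 0, 3; deleted edges (3,0,l); (3,2,r); (5,3,l); (5,4,r); added nodes 16; added edges (5,4,l); (5,16,r); (16,2,l); (16,4,r); result: nodes: 2:W, 4:O, 5:A, 8:T, 11:D, 12:A, 13:W, 14:A, 15:A, 16:A edges: (5,4,l); (5,16,r); (12,11,r); (12,15,l); (14,5,l); (14,13,r); (15,8,l); (15,11,r); (16,2,l); (16,4,r)
final:
nodes: 2:W, 4:O, 5:A, 8:T, 11:D, 12:A, 13:W, 14:A, 15:A, 16:A
edges: (5,4,l); (5,16,r); (12,11,r); (12,15,l); (14,5,l); (14,13,r); (15,8,l); (15,11,r); (16,2,l); (16,4,r)


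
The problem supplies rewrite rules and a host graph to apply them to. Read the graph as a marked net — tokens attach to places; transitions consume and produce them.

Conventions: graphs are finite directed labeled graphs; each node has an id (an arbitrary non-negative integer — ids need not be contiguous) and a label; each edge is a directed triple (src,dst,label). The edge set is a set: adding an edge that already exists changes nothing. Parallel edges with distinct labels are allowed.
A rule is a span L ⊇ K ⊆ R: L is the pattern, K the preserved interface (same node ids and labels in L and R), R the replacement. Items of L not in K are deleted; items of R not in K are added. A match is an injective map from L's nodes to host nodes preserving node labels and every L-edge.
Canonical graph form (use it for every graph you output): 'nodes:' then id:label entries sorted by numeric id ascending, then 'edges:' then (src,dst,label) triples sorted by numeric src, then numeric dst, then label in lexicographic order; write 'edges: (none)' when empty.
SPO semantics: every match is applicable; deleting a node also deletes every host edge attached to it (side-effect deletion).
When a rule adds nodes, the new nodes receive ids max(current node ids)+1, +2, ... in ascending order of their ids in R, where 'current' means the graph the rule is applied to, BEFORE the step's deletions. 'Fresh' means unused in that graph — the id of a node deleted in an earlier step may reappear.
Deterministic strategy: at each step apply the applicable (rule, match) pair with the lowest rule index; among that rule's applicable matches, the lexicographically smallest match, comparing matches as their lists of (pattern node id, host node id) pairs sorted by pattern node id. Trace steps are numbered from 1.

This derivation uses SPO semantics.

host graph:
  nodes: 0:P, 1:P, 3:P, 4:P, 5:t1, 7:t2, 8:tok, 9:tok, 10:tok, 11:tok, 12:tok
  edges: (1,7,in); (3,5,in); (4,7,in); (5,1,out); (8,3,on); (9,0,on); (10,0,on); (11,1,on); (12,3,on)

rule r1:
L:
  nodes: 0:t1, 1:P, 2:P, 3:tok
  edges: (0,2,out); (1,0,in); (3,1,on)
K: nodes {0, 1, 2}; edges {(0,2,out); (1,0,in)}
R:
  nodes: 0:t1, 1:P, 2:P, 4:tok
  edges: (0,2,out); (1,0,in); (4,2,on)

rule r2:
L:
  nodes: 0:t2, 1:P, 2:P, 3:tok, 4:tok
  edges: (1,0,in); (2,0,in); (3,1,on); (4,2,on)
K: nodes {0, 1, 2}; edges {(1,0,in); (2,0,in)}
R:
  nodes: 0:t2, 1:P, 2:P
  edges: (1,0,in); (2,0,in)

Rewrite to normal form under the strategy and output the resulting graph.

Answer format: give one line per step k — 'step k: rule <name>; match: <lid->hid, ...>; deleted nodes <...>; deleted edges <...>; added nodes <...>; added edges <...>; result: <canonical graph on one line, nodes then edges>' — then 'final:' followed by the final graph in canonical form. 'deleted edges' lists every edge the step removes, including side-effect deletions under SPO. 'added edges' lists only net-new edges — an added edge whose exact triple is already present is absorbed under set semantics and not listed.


step 1: rule r1; match: 0->5, 1->3, 2->1, 3->8; deleted nodes 8; deleted edges (8,3,on); added nodes 13; added edges (13,1,on); result: nodes: 0:P, 1:P, 3:P, 4:P, 5:t1, 7:t2, 9:tok, 10:tok, 11:tok, 12:tok, 13:tok edges: (1,7,in); (3,5,in); (4,7,in); (5,1,out); (9,0,on); (10,0,on); (11,1,on); (12,3,on); (13,1,on)
step 2: rule r1; match: 0->5, 1->3, 2->1, 3->12; deleted nodes 12; deleted edges (12,3,on); added nodes 14; added edges (14,1,on); result: nodes: 0:P, 1:P, 3:P, 4:P, 5:t1, 7:t2, 9:tok, 10:tok, 11:tok, 13:tok, 14:tok edges: (1,7,in); (3,5,in); (4,7,in); (5,1,out); (9,0,on); (10,0,on); (11,1,on); (13,1,on); (14,1,on)
final:
nodes: 0:P, 1:P, 3:P, 4:P, 5:t1, 7:t2, 9:tok, 10:tok, 11:tok, 13:tok, 14:tok
edges: (1,7,in); (3,5,in); (4,7,in); (5,1,out); (9,0,on); (10,0,on); (11,1,on); (13,1,on); (14,1,on)


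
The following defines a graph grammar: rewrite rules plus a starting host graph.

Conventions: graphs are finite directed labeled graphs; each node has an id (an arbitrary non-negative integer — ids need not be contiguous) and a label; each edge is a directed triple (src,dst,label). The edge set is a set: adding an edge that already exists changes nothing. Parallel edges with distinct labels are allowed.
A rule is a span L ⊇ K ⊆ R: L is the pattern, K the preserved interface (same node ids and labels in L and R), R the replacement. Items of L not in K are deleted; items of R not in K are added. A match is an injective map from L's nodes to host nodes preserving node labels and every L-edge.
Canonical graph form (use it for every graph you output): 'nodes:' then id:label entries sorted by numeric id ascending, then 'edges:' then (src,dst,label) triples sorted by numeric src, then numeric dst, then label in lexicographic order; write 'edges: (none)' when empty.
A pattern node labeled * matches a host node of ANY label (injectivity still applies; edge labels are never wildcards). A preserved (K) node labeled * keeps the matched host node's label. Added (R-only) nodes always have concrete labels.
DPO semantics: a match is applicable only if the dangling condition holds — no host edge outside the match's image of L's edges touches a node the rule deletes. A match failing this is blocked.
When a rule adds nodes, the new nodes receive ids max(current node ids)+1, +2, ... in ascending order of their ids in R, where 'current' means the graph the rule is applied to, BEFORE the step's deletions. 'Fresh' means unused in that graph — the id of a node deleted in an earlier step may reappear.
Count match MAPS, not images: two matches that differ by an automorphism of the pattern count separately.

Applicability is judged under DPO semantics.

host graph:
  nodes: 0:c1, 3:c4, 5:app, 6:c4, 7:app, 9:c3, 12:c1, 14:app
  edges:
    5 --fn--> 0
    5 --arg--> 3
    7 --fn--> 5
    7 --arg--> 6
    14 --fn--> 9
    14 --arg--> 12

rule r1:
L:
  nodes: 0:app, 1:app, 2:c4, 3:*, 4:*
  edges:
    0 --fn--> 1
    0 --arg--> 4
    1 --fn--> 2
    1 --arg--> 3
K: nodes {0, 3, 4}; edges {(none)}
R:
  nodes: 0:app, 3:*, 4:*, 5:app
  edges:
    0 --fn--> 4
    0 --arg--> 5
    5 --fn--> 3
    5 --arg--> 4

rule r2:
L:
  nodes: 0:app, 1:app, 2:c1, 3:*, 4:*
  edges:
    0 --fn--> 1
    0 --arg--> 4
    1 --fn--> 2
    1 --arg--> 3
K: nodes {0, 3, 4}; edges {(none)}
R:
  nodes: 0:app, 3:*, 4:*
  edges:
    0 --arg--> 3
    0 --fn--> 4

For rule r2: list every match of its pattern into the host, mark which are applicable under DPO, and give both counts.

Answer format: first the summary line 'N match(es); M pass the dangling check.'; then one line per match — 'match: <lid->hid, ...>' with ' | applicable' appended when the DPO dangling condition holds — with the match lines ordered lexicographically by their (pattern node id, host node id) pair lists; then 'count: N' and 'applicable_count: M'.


1 match(es); 1 pass the dangling check.
match: 0->7, 1->5, 2->0, 3->3, 4->6 | applicable
count: 1
applicable_count: 1


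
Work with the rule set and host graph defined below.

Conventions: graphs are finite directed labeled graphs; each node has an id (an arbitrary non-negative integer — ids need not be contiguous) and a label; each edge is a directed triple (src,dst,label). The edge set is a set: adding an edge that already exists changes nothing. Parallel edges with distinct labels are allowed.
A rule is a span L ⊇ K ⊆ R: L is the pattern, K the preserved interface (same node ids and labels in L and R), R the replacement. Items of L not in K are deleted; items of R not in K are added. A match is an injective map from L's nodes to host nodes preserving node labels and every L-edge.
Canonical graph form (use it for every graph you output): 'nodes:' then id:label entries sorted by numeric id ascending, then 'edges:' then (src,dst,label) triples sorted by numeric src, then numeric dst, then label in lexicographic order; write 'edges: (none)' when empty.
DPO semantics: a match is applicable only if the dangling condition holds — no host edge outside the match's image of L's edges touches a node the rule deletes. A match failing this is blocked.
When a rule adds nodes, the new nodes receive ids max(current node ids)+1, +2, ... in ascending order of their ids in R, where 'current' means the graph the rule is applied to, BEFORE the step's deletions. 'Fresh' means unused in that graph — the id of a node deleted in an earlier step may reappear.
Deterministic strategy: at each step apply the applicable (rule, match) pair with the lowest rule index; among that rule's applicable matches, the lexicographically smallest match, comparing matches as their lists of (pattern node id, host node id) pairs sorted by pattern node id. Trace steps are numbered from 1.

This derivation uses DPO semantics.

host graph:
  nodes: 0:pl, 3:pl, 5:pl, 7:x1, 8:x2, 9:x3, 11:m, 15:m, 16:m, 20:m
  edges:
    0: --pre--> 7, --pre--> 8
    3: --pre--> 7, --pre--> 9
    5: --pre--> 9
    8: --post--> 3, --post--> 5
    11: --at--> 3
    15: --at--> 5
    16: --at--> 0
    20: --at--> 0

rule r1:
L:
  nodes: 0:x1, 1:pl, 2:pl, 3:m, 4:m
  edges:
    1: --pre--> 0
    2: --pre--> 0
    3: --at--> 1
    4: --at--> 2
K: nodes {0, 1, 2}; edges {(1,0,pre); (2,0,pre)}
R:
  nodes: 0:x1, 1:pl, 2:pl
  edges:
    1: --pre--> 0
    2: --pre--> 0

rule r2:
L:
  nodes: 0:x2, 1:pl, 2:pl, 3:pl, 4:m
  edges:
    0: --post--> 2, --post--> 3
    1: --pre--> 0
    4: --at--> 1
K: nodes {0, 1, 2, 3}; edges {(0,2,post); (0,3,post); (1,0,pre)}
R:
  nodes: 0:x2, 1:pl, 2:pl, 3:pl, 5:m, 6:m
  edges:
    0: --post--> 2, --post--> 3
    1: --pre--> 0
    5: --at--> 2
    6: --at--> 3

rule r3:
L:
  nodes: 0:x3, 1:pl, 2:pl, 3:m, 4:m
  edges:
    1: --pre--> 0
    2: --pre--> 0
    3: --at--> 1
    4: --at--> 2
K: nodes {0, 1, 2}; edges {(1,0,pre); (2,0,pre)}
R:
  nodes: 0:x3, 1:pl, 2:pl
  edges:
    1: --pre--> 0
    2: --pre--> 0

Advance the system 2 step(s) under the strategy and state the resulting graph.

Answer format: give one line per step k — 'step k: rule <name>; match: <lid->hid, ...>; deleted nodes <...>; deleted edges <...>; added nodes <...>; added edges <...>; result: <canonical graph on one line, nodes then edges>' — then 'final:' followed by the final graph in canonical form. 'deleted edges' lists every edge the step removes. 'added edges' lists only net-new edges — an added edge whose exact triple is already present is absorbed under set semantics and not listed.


step 1: rule r1; match: 0->7, 1->0, 2->3, 3->16, 4->11; deleted nodes 11, 16; deleted edges (11,3,at); (16,0,at); added nodes (none); added edges (none); result: nodes: 0:pl, 3:pl, 5:pl, 7:x1, 8:x2, 9:x3, 15:m, 20:m edges: (0,7,pre); (0,8,pre); (3,7,pre); (3,9,pre); (5,9,pre); (8,3,post); (8,5,post); (15,5,at); (20,0,at)
step 2: rule r2; match: 0->8, 1->0, 2->3, 3->5, 4->20; deleted nodes 20; deleted edges (20,0,at); added nodes 21, 22; added edges (21,3,at); (22,5,at); result: nodes: 0:pl, 3:pl, 5:pl, 7:x1, 8:x2, 9:x3, 15:m, 21:m, 22:m edges: (0,7,pre); (0,8,pre); (3,7,pre); (3,9,pre); (5,9,pre); (8,3,post); (8,5,post); (15,5,at); (21,3,at); (22,5,at)
final:
nodes: 0:pl, 3:pl, 5:pl, 7:x1, 8:x2, 9:x3, 15:m, 21:m, 22:m
edges: (0,7,pre); (0,8,pre); (3,7,pre); (3,9,pre); (5,9,pre); (8,3,post); (8,5,post); (15,5,at); (21,3,at); (22,5,at)


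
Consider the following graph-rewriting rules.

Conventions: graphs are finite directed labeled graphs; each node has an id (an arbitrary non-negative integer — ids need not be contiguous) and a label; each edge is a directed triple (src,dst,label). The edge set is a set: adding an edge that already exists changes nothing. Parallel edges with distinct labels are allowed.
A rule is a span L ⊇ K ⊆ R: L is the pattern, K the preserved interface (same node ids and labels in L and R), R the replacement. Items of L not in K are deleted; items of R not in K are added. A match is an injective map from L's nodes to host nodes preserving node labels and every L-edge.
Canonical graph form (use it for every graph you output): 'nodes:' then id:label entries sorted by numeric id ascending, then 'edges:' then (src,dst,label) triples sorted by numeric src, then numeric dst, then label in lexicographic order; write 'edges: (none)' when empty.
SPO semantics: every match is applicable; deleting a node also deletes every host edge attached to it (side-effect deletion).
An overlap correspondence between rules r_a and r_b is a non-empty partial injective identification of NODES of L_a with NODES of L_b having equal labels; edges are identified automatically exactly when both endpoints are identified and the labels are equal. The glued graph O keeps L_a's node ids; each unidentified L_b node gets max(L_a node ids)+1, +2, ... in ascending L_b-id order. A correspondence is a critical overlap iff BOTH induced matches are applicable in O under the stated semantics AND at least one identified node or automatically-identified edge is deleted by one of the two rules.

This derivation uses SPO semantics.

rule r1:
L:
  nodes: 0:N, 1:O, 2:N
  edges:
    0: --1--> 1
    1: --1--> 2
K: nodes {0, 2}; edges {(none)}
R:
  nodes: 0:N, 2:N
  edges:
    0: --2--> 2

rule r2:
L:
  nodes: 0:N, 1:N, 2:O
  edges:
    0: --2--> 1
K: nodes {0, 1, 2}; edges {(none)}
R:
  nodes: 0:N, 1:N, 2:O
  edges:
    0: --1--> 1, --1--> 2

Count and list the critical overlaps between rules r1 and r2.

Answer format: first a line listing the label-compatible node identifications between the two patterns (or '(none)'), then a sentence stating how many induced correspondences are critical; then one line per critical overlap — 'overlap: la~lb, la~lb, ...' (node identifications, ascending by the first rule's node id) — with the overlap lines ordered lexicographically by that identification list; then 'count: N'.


label-compatible node identifications between L(r1) and L(r2): 0~0, 0~1, 1~2, 2~0, 2~1
7 of the induced correspondences are critical overlaps of r1 and r2.
overlap: 0~0, 1~2
overlap: 0~0, 1~2, 2~1
overlap: 0~1, 1~2
overlap: 0~1, 1~2, 2~0
overlap: 1~2
overlap: 1~2, 2~0
overlap: 1~2, 2~1
count: 7


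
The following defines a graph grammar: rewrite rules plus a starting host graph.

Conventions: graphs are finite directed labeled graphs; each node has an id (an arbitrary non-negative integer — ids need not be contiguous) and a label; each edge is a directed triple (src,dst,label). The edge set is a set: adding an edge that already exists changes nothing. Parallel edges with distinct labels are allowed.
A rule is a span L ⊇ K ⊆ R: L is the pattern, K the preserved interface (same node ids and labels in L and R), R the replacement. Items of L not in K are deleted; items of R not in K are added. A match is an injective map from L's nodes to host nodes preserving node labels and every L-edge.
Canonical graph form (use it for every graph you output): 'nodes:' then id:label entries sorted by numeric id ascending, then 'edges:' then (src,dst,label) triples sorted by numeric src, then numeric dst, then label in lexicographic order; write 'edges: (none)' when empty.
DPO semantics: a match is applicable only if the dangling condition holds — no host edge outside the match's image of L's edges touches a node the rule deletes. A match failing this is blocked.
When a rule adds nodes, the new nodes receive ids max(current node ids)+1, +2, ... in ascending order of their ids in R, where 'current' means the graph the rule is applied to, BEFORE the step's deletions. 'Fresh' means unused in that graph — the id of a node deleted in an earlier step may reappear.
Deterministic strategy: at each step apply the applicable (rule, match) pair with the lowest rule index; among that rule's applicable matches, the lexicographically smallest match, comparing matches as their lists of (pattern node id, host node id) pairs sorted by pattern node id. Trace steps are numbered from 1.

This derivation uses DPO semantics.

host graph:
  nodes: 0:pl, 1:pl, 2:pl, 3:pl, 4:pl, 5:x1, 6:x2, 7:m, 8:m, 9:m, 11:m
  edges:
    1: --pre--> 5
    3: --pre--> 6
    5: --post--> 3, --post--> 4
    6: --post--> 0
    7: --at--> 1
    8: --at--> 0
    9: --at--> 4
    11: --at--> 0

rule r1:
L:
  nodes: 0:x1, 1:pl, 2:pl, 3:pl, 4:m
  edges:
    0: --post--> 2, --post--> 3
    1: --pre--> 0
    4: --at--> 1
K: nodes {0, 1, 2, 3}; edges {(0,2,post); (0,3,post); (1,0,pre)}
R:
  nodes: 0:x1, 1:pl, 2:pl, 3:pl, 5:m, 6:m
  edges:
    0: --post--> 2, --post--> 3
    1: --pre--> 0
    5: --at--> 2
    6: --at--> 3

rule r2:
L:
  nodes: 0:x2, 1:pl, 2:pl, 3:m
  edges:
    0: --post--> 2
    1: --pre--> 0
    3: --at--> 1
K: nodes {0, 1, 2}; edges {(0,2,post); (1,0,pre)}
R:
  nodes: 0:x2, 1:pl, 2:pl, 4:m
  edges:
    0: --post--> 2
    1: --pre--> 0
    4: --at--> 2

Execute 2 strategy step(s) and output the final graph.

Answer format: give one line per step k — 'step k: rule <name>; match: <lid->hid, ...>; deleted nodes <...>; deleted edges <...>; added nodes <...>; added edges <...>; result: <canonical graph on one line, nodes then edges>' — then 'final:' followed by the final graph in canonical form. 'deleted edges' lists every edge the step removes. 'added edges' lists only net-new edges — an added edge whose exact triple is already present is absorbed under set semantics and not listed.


step 1: rule r1; match: 0->5, 1->1, 2->3, 3->4, 4->7; deleted nodes 7; deleted edges (7,1,at); added nodes 12, 13; added edges (12,3,at); (13,4,at); result: nodes: 0:pl, 1:pl, 2:pl, 3:pl, 4:pl, 5:x1, 6:x2, 8:m, 9:m, 11:m, 12:m, 13:m edges: (1,5,pre); (3,6,pre); (5,3,post); (5,4,post); (6,0,post); (8,0,at); (9,4,at); (11,0,at); (12,3,at); (13,4,at)
step 2: rule r2; match: 0->6, 1->3, 2->0, 3->12; deleted nodes 12; deleted edges (12,3,at); added nodes 14; added edges (14,0,at); result: nodes: 0:pl, 1:pl, 2:pl, 3:pl, 4:pl, 5:x1, 6:x2, 8:m, 9:m, 11:m, 13:m, 14:m edges: (1,5,pre); (3,6,pre); (5,3,post); (5,4,post); (6,0,post); (8,0,at); (9,4,at); (11,0,at); (13,4,at); (14,0,at)
final:
nodes: 0:pl, 1:pl, 2:pl, 3:pl, 4:pl, 5:x1, 6:x2, 8:m, 9:m, 11:m, 13:m, 14:m
edges: (1,5,pre); (3,6,pre); (5,3,post); (5,4,post); (6,0,post); (8,0,at); (9,4,at); (11,0,at); (13,4,at); (14,0,at)


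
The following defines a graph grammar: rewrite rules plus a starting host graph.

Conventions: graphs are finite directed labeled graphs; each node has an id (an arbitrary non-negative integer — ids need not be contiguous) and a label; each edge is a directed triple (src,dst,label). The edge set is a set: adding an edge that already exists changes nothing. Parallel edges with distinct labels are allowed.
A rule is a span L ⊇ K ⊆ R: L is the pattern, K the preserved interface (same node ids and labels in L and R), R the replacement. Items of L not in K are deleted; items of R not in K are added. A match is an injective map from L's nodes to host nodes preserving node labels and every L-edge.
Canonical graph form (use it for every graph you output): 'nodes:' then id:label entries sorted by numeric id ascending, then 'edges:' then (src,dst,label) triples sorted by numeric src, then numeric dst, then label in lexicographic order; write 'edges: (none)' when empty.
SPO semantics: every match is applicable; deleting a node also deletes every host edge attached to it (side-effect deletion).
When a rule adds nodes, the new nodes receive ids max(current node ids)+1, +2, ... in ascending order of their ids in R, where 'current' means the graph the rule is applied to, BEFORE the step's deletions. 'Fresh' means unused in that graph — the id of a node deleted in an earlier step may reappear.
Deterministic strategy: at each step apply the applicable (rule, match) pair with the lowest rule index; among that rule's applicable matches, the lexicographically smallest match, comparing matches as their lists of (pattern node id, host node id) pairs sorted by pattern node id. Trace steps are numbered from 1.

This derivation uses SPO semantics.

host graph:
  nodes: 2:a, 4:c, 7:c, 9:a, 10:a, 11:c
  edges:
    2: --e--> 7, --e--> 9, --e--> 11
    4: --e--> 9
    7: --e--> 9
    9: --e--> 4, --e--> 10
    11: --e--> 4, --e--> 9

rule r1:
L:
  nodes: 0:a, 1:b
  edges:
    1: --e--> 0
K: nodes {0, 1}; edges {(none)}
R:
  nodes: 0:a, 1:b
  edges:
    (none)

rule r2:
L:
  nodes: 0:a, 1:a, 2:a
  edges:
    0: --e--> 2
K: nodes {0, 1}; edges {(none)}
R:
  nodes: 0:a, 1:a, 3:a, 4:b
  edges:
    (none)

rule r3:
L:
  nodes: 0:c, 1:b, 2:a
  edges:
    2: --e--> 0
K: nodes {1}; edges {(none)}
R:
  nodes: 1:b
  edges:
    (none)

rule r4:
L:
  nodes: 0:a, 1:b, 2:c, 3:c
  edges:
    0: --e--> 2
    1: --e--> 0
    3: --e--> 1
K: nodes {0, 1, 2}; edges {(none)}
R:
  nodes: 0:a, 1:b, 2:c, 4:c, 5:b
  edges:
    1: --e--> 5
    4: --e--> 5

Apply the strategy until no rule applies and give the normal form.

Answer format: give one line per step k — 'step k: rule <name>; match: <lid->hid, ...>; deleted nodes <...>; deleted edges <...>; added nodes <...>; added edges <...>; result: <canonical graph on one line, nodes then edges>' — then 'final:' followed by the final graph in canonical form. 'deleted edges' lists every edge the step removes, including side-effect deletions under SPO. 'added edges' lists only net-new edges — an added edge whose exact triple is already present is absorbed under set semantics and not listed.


step 1: rule r2; match: 0->2, 1->10, 2->9; deleted nodes 9; deleted edges (2,9,e); (4,9,e); (7,9,e); (9,4,e); (9,10,e); (11,9,e); added nodes 12, 13; added edges (none); result: nodes: 2:a, 4:c, 7:c, 10:a, 11:c, 12:a, 13:b edges: (2,7,e); (2,11,e); (11,4,e)
step 2: rule r3; match: 0->7, 1->13, 2->2; deleted nodes 2, 7; deleted edges (2,7,e); (2,11,e); added nodes (none); added edges (none); result: nodes: 4:c, 10:a, 11:c, 12:a, 13:b edges: (11,4,e)
final:
nodes: 4:c, 10:a, 11:c, 12:a, 13:b
edges: (11,4,e)
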